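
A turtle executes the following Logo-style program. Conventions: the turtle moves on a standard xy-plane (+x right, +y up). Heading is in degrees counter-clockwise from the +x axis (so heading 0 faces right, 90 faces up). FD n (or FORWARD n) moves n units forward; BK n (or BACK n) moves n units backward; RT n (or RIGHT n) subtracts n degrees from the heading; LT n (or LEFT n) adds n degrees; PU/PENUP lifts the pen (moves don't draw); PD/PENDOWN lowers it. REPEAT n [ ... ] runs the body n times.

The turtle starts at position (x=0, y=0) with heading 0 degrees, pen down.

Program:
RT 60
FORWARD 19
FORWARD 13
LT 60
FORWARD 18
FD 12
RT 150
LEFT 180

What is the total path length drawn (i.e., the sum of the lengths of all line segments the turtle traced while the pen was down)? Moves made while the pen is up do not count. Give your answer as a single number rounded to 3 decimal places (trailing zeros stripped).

Answer: 62

Derivation:
Executing turtle program step by step:
Start: pos=(0,0), heading=0, pen down
RT 60: heading 0 -> 300
FD 19: (0,0) -> (9.5,-16.454) [heading=300, draw]
FD 13: (9.5,-16.454) -> (16,-27.713) [heading=300, draw]
LT 60: heading 300 -> 0
FD 18: (16,-27.713) -> (34,-27.713) [heading=0, draw]
FD 12: (34,-27.713) -> (46,-27.713) [heading=0, draw]
RT 150: heading 0 -> 210
LT 180: heading 210 -> 30
Final: pos=(46,-27.713), heading=30, 4 segment(s) drawn

Segment lengths:
  seg 1: (0,0) -> (9.5,-16.454), length = 19
  seg 2: (9.5,-16.454) -> (16,-27.713), length = 13
  seg 3: (16,-27.713) -> (34,-27.713), length = 18
  seg 4: (34,-27.713) -> (46,-27.713), length = 12
Total = 62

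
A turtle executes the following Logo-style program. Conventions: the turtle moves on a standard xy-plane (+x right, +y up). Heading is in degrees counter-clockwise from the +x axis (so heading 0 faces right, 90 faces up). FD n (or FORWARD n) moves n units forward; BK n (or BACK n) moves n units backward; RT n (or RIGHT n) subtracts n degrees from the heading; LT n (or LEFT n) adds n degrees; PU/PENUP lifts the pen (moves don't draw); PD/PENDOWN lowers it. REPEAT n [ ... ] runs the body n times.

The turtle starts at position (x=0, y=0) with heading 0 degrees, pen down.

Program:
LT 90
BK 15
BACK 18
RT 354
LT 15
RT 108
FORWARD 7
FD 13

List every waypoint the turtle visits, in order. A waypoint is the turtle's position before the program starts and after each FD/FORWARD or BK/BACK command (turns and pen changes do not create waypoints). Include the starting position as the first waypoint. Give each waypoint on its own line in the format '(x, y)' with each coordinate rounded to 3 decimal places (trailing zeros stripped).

Answer: (0, 0)
(0, -15)
(0, -33)
(6.99, -32.634)
(19.973, -31.953)

Derivation:
Executing turtle program step by step:
Start: pos=(0,0), heading=0, pen down
LT 90: heading 0 -> 90
BK 15: (0,0) -> (0,-15) [heading=90, draw]
BK 18: (0,-15) -> (0,-33) [heading=90, draw]
RT 354: heading 90 -> 96
LT 15: heading 96 -> 111
RT 108: heading 111 -> 3
FD 7: (0,-33) -> (6.99,-32.634) [heading=3, draw]
FD 13: (6.99,-32.634) -> (19.973,-31.953) [heading=3, draw]
Final: pos=(19.973,-31.953), heading=3, 4 segment(s) drawn
Waypoints (5 total):
(0, 0)
(0, -15)
(0, -33)
(6.99, -32.634)
(19.973, -31.953)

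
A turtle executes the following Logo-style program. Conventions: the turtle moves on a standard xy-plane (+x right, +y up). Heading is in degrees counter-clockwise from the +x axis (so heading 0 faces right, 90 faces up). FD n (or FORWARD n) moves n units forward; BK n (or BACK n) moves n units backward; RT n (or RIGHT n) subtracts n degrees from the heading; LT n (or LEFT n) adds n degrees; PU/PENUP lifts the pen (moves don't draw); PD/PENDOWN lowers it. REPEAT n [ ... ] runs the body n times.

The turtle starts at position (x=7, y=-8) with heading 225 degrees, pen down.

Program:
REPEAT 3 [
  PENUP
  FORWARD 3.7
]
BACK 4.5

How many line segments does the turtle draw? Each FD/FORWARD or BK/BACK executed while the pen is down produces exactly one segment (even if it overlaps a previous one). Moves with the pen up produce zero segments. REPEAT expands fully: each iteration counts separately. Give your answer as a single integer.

Answer: 0

Derivation:
Executing turtle program step by step:
Start: pos=(7,-8), heading=225, pen down
REPEAT 3 [
  -- iteration 1/3 --
  PU: pen up
  FD 3.7: (7,-8) -> (4.384,-10.616) [heading=225, move]
  -- iteration 2/3 --
  PU: pen up
  FD 3.7: (4.384,-10.616) -> (1.767,-13.233) [heading=225, move]
  -- iteration 3/3 --
  PU: pen up
  FD 3.7: (1.767,-13.233) -> (-0.849,-15.849) [heading=225, move]
]
BK 4.5: (-0.849,-15.849) -> (2.333,-12.667) [heading=225, move]
Final: pos=(2.333,-12.667), heading=225, 0 segment(s) drawn
Segments drawn: 0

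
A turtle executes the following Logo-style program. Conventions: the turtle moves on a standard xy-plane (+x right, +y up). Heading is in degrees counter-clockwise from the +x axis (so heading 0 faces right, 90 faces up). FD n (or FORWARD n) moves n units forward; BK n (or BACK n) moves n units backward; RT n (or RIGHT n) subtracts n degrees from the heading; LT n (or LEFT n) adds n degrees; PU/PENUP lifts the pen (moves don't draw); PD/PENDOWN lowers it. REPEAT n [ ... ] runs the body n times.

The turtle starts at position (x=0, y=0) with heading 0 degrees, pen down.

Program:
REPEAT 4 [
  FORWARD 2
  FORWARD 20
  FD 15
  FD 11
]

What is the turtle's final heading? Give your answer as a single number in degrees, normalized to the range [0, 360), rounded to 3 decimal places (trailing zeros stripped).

Answer: 0

Derivation:
Executing turtle program step by step:
Start: pos=(0,0), heading=0, pen down
REPEAT 4 [
  -- iteration 1/4 --
  FD 2: (0,0) -> (2,0) [heading=0, draw]
  FD 20: (2,0) -> (22,0) [heading=0, draw]
  FD 15: (22,0) -> (37,0) [heading=0, draw]
  FD 11: (37,0) -> (48,0) [heading=0, draw]
  -- iteration 2/4 --
  FD 2: (48,0) -> (50,0) [heading=0, draw]
  FD 20: (50,0) -> (70,0) [heading=0, draw]
  FD 15: (70,0) -> (85,0) [heading=0, draw]
  FD 11: (85,0) -> (96,0) [heading=0, draw]
  -- iteration 3/4 --
  FD 2: (96,0) -> (98,0) [heading=0, draw]
  FD 20: (98,0) -> (118,0) [heading=0, draw]
  FD 15: (118,0) -> (133,0) [heading=0, draw]
  FD 11: (133,0) -> (144,0) [heading=0, draw]
  -- iteration 4/4 --
  FD 2: (144,0) -> (146,0) [heading=0, draw]
  FD 20: (146,0) -> (166,0) [heading=0, draw]
  FD 15: (166,0) -> (181,0) [heading=0, draw]
  FD 11: (181,0) -> (192,0) [heading=0, draw]
]
Final: pos=(192,0), heading=0, 16 segment(s) drawn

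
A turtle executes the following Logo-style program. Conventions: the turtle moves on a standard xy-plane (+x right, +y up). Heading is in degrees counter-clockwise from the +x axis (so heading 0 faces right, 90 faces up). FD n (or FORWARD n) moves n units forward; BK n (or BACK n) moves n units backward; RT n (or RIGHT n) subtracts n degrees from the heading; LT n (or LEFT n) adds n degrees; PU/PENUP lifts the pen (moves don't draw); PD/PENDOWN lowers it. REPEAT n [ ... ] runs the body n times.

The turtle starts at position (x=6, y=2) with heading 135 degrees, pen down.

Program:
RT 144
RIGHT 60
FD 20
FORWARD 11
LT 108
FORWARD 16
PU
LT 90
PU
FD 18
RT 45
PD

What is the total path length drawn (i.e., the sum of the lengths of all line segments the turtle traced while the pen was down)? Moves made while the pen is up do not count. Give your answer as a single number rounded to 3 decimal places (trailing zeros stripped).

Executing turtle program step by step:
Start: pos=(6,2), heading=135, pen down
RT 144: heading 135 -> 351
RT 60: heading 351 -> 291
FD 20: (6,2) -> (13.167,-16.672) [heading=291, draw]
FD 11: (13.167,-16.672) -> (17.109,-26.941) [heading=291, draw]
LT 108: heading 291 -> 39
FD 16: (17.109,-26.941) -> (29.544,-16.872) [heading=39, draw]
PU: pen up
LT 90: heading 39 -> 129
PU: pen up
FD 18: (29.544,-16.872) -> (18.216,-2.883) [heading=129, move]
RT 45: heading 129 -> 84
PD: pen down
Final: pos=(18.216,-2.883), heading=84, 3 segment(s) drawn

Segment lengths:
  seg 1: (6,2) -> (13.167,-16.672), length = 20
  seg 2: (13.167,-16.672) -> (17.109,-26.941), length = 11
  seg 3: (17.109,-26.941) -> (29.544,-16.872), length = 16
Total = 47

Answer: 47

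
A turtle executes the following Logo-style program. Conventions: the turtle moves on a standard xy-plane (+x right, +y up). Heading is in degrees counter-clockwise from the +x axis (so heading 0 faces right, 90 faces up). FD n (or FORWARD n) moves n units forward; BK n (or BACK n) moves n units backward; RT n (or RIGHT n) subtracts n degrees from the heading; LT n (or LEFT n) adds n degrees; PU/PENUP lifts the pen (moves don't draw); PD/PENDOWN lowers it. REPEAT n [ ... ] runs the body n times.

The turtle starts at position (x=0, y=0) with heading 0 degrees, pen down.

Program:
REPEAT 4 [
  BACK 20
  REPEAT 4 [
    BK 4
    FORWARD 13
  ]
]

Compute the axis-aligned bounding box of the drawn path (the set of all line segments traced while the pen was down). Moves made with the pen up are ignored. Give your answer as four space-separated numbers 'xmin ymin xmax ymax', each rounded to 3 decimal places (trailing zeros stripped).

Answer: -24 0 64 0

Derivation:
Executing turtle program step by step:
Start: pos=(0,0), heading=0, pen down
REPEAT 4 [
  -- iteration 1/4 --
  BK 20: (0,0) -> (-20,0) [heading=0, draw]
  REPEAT 4 [
    -- iteration 1/4 --
    BK 4: (-20,0) -> (-24,0) [heading=0, draw]
    FD 13: (-24,0) -> (-11,0) [heading=0, draw]
    -- iteration 2/4 --
    BK 4: (-11,0) -> (-15,0) [heading=0, draw]
    FD 13: (-15,0) -> (-2,0) [heading=0, draw]
    -- iteration 3/4 --
    BK 4: (-2,0) -> (-6,0) [heading=0, draw]
    FD 13: (-6,0) -> (7,0) [heading=0, draw]
    -- iteration 4/4 --
    BK 4: (7,0) -> (3,0) [heading=0, draw]
    FD 13: (3,0) -> (16,0) [heading=0, draw]
  ]
  -- iteration 2/4 --
  BK 20: (16,0) -> (-4,0) [heading=0, draw]
  REPEAT 4 [
    -- iteration 1/4 --
    BK 4: (-4,0) -> (-8,0) [heading=0, draw]
    FD 13: (-8,0) -> (5,0) [heading=0, draw]
    -- iteration 2/4 --
    BK 4: (5,0) -> (1,0) [heading=0, draw]
    FD 13: (1,0) -> (14,0) [heading=0, draw]
    -- iteration 3/4 --
    BK 4: (14,0) -> (10,0) [heading=0, draw]
    FD 13: (10,0) -> (23,0) [heading=0, draw]
    -- iteration 4/4 --
    BK 4: (23,0) -> (19,0) [heading=0, draw]
    FD 13: (19,0) -> (32,0) [heading=0, draw]
  ]
  -- iteration 3/4 --
  BK 20: (32,0) -> (12,0) [heading=0, draw]
  REPEAT 4 [
    -- iteration 1/4 --
    BK 4: (12,0) -> (8,0) [heading=0, draw]
    FD 13: (8,0) -> (21,0) [heading=0, draw]
    -- iteration 2/4 --
    BK 4: (21,0) -> (17,0) [heading=0, draw]
    FD 13: (17,0) -> (30,0) [heading=0, draw]
    -- iteration 3/4 --
    BK 4: (30,0) -> (26,0) [heading=0, draw]
    FD 13: (26,0) -> (39,0) [heading=0, draw]
    -- iteration 4/4 --
    BK 4: (39,0) -> (35,0) [heading=0, draw]
    FD 13: (35,0) -> (48,0) [heading=0, draw]
  ]
  -- iteration 4/4 --
  BK 20: (48,0) -> (28,0) [heading=0, draw]
  REPEAT 4 [
    -- iteration 1/4 --
    BK 4: (28,0) -> (24,0) [heading=0, draw]
    FD 13: (24,0) -> (37,0) [heading=0, draw]
    -- iteration 2/4 --
    BK 4: (37,0) -> (33,0) [heading=0, draw]
    FD 13: (33,0) -> (46,0) [heading=0, draw]
    -- iteration 3/4 --
    BK 4: (46,0) -> (42,0) [heading=0, draw]
    FD 13: (42,0) -> (55,0) [heading=0, draw]
    -- iteration 4/4 --
    BK 4: (55,0) -> (51,0) [heading=0, draw]
    FD 13: (51,0) -> (64,0) [heading=0, draw]
  ]
]
Final: pos=(64,0), heading=0, 36 segment(s) drawn

Segment endpoints: x in {-24, -20, -15, -11, -8, -6, -4, -2, 0, 1, 3, 5, 7, 8, 10, 12, 14, 16, 17, 19, 21, 23, 24, 26, 28, 30, 32, 33, 35, 37, 39, 42, 46, 48, 51, 55, 64}, y in {0}
xmin=-24, ymin=0, xmax=64, ymax=0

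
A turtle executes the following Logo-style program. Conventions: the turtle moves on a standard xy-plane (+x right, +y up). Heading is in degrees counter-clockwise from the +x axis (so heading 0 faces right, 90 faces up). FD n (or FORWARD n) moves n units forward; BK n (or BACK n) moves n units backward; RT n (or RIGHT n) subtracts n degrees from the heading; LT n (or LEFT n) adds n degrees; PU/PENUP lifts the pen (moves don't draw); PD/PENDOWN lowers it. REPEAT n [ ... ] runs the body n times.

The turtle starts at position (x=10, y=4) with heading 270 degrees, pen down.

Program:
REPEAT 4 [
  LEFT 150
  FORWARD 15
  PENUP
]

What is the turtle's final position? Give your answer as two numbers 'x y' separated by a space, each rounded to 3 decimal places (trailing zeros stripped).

Executing turtle program step by step:
Start: pos=(10,4), heading=270, pen down
REPEAT 4 [
  -- iteration 1/4 --
  LT 150: heading 270 -> 60
  FD 15: (10,4) -> (17.5,16.99) [heading=60, draw]
  PU: pen up
  -- iteration 2/4 --
  LT 150: heading 60 -> 210
  FD 15: (17.5,16.99) -> (4.51,9.49) [heading=210, move]
  PU: pen up
  -- iteration 3/4 --
  LT 150: heading 210 -> 0
  FD 15: (4.51,9.49) -> (19.51,9.49) [heading=0, move]
  PU: pen up
  -- iteration 4/4 --
  LT 150: heading 0 -> 150
  FD 15: (19.51,9.49) -> (6.519,16.99) [heading=150, move]
  PU: pen up
]
Final: pos=(6.519,16.99), heading=150, 1 segment(s) drawn

Answer: 6.519 16.99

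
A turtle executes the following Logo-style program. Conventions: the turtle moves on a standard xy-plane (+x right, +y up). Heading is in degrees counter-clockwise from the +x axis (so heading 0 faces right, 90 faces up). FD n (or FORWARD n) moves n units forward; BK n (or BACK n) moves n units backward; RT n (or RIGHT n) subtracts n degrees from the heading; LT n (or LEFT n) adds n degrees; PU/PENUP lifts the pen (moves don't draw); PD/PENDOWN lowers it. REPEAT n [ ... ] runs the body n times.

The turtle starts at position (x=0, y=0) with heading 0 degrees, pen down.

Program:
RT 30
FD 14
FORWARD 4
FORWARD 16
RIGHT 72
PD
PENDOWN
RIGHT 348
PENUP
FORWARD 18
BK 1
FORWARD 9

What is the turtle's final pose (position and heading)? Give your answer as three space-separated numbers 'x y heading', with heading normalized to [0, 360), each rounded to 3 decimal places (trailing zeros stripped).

Answer: 29.445 -43 270

Derivation:
Executing turtle program step by step:
Start: pos=(0,0), heading=0, pen down
RT 30: heading 0 -> 330
FD 14: (0,0) -> (12.124,-7) [heading=330, draw]
FD 4: (12.124,-7) -> (15.588,-9) [heading=330, draw]
FD 16: (15.588,-9) -> (29.445,-17) [heading=330, draw]
RT 72: heading 330 -> 258
PD: pen down
PD: pen down
RT 348: heading 258 -> 270
PU: pen up
FD 18: (29.445,-17) -> (29.445,-35) [heading=270, move]
BK 1: (29.445,-35) -> (29.445,-34) [heading=270, move]
FD 9: (29.445,-34) -> (29.445,-43) [heading=270, move]
Final: pos=(29.445,-43), heading=270, 3 segment(s) drawn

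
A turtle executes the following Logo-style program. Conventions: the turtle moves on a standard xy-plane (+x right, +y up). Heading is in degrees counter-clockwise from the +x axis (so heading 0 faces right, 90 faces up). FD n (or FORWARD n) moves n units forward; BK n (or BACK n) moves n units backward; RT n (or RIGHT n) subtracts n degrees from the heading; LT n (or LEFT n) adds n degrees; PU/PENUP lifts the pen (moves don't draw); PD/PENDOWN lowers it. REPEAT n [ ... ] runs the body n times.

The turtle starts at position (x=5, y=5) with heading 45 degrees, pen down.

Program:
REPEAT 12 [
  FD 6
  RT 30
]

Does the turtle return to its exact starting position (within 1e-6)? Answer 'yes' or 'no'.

Answer: yes

Derivation:
Executing turtle program step by step:
Start: pos=(5,5), heading=45, pen down
REPEAT 12 [
  -- iteration 1/12 --
  FD 6: (5,5) -> (9.243,9.243) [heading=45, draw]
  RT 30: heading 45 -> 15
  -- iteration 2/12 --
  FD 6: (9.243,9.243) -> (15.038,10.796) [heading=15, draw]
  RT 30: heading 15 -> 345
  -- iteration 3/12 --
  FD 6: (15.038,10.796) -> (20.834,9.243) [heading=345, draw]
  RT 30: heading 345 -> 315
  -- iteration 4/12 --
  FD 6: (20.834,9.243) -> (25.076,5) [heading=315, draw]
  RT 30: heading 315 -> 285
  -- iteration 5/12 --
  FD 6: (25.076,5) -> (26.629,-0.796) [heading=285, draw]
  RT 30: heading 285 -> 255
  -- iteration 6/12 --
  FD 6: (26.629,-0.796) -> (25.076,-6.591) [heading=255, draw]
  RT 30: heading 255 -> 225
  -- iteration 7/12 --
  FD 6: (25.076,-6.591) -> (20.834,-10.834) [heading=225, draw]
  RT 30: heading 225 -> 195
  -- iteration 8/12 --
  FD 6: (20.834,-10.834) -> (15.038,-12.387) [heading=195, draw]
  RT 30: heading 195 -> 165
  -- iteration 9/12 --
  FD 6: (15.038,-12.387) -> (9.243,-10.834) [heading=165, draw]
  RT 30: heading 165 -> 135
  -- iteration 10/12 --
  FD 6: (9.243,-10.834) -> (5,-6.591) [heading=135, draw]
  RT 30: heading 135 -> 105
  -- iteration 11/12 --
  FD 6: (5,-6.591) -> (3.447,-0.796) [heading=105, draw]
  RT 30: heading 105 -> 75
  -- iteration 12/12 --
  FD 6: (3.447,-0.796) -> (5,5) [heading=75, draw]
  RT 30: heading 75 -> 45
]
Final: pos=(5,5), heading=45, 12 segment(s) drawn

Start position: (5, 5)
Final position: (5, 5)
Distance = 0; < 1e-6 -> CLOSED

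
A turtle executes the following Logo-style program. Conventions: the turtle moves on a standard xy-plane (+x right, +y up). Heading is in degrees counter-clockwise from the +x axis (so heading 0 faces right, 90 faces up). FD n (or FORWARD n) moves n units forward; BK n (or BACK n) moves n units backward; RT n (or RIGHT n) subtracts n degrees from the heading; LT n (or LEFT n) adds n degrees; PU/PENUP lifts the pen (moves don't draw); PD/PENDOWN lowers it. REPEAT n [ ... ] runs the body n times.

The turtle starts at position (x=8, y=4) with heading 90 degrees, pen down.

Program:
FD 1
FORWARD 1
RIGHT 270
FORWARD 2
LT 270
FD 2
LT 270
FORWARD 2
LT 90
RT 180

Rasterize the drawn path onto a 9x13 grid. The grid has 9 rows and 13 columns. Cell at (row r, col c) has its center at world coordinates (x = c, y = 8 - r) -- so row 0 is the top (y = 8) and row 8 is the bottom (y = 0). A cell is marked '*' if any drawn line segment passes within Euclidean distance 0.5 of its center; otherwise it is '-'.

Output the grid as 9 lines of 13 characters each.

Answer: ------***----
------*------
------***----
--------*----
--------*----
-------------
-------------
-------------
-------------

Derivation:
Segment 0: (8,4) -> (8,5)
Segment 1: (8,5) -> (8,6)
Segment 2: (8,6) -> (6,6)
Segment 3: (6,6) -> (6,8)
Segment 4: (6,8) -> (8,8)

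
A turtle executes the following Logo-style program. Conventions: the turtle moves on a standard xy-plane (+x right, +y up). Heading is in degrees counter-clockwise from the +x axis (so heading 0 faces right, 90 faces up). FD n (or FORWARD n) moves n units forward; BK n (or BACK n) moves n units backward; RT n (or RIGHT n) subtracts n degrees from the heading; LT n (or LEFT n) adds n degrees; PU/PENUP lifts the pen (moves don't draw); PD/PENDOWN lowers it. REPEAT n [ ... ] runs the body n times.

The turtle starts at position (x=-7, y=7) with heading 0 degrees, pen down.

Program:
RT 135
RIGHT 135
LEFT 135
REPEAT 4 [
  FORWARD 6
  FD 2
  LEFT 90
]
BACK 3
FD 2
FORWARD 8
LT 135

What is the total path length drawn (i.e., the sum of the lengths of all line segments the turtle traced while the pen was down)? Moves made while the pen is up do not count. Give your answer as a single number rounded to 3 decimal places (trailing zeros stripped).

Answer: 45

Derivation:
Executing turtle program step by step:
Start: pos=(-7,7), heading=0, pen down
RT 135: heading 0 -> 225
RT 135: heading 225 -> 90
LT 135: heading 90 -> 225
REPEAT 4 [
  -- iteration 1/4 --
  FD 6: (-7,7) -> (-11.243,2.757) [heading=225, draw]
  FD 2: (-11.243,2.757) -> (-12.657,1.343) [heading=225, draw]
  LT 90: heading 225 -> 315
  -- iteration 2/4 --
  FD 6: (-12.657,1.343) -> (-8.414,-2.899) [heading=315, draw]
  FD 2: (-8.414,-2.899) -> (-7,-4.314) [heading=315, draw]
  LT 90: heading 315 -> 45
  -- iteration 3/4 --
  FD 6: (-7,-4.314) -> (-2.757,-0.071) [heading=45, draw]
  FD 2: (-2.757,-0.071) -> (-1.343,1.343) [heading=45, draw]
  LT 90: heading 45 -> 135
  -- iteration 4/4 --
  FD 6: (-1.343,1.343) -> (-5.586,5.586) [heading=135, draw]
  FD 2: (-5.586,5.586) -> (-7,7) [heading=135, draw]
  LT 90: heading 135 -> 225
]
BK 3: (-7,7) -> (-4.879,9.121) [heading=225, draw]
FD 2: (-4.879,9.121) -> (-6.293,7.707) [heading=225, draw]
FD 8: (-6.293,7.707) -> (-11.95,2.05) [heading=225, draw]
LT 135: heading 225 -> 0
Final: pos=(-11.95,2.05), heading=0, 11 segment(s) drawn

Segment lengths:
  seg 1: (-7,7) -> (-11.243,2.757), length = 6
  seg 2: (-11.243,2.757) -> (-12.657,1.343), length = 2
  seg 3: (-12.657,1.343) -> (-8.414,-2.899), length = 6
  seg 4: (-8.414,-2.899) -> (-7,-4.314), length = 2
  seg 5: (-7,-4.314) -> (-2.757,-0.071), length = 6
  seg 6: (-2.757,-0.071) -> (-1.343,1.343), length = 2
  seg 7: (-1.343,1.343) -> (-5.586,5.586), length = 6
  seg 8: (-5.586,5.586) -> (-7,7), length = 2
  seg 9: (-7,7) -> (-4.879,9.121), length = 3
  seg 10: (-4.879,9.121) -> (-6.293,7.707), length = 2
  seg 11: (-6.293,7.707) -> (-11.95,2.05), length = 8
Total = 45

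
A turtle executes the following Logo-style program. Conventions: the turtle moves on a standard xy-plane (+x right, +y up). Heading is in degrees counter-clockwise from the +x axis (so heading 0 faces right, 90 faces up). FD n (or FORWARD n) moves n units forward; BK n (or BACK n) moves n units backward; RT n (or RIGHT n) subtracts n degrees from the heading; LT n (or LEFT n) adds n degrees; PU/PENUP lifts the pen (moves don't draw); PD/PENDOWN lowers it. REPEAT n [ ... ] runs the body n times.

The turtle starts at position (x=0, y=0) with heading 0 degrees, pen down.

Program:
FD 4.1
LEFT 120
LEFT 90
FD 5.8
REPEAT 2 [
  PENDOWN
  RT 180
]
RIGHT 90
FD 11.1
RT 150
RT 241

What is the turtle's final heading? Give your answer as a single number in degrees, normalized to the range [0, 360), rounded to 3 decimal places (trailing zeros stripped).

Answer: 89

Derivation:
Executing turtle program step by step:
Start: pos=(0,0), heading=0, pen down
FD 4.1: (0,0) -> (4.1,0) [heading=0, draw]
LT 120: heading 0 -> 120
LT 90: heading 120 -> 210
FD 5.8: (4.1,0) -> (-0.923,-2.9) [heading=210, draw]
REPEAT 2 [
  -- iteration 1/2 --
  PD: pen down
  RT 180: heading 210 -> 30
  -- iteration 2/2 --
  PD: pen down
  RT 180: heading 30 -> 210
]
RT 90: heading 210 -> 120
FD 11.1: (-0.923,-2.9) -> (-6.473,6.713) [heading=120, draw]
RT 150: heading 120 -> 330
RT 241: heading 330 -> 89
Final: pos=(-6.473,6.713), heading=89, 3 segment(s) drawn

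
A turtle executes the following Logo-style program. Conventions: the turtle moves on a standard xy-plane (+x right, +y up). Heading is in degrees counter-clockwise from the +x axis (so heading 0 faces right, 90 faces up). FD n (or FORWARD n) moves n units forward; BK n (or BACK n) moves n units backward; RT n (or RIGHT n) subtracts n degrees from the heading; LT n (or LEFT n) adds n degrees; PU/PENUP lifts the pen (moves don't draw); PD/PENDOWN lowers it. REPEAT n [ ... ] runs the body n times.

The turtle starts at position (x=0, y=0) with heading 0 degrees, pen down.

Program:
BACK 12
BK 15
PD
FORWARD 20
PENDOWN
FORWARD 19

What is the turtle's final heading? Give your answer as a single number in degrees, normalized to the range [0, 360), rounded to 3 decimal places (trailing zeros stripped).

Answer: 0

Derivation:
Executing turtle program step by step:
Start: pos=(0,0), heading=0, pen down
BK 12: (0,0) -> (-12,0) [heading=0, draw]
BK 15: (-12,0) -> (-27,0) [heading=0, draw]
PD: pen down
FD 20: (-27,0) -> (-7,0) [heading=0, draw]
PD: pen down
FD 19: (-7,0) -> (12,0) [heading=0, draw]
Final: pos=(12,0), heading=0, 4 segment(s) drawn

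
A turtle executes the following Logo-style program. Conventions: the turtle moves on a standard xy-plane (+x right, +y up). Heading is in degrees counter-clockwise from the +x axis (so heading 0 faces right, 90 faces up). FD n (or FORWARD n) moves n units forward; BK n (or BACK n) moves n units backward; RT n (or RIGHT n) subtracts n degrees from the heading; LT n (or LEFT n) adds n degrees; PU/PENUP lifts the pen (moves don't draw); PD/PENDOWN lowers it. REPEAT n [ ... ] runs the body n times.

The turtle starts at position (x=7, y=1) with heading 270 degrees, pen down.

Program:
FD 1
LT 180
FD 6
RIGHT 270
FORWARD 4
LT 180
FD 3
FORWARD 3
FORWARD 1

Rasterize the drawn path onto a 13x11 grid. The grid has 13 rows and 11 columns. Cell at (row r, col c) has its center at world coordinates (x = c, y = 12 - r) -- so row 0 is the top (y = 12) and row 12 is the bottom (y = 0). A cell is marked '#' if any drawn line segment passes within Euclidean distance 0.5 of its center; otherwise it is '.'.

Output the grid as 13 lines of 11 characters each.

Answer: ...........
...........
...........
...........
...........
...........
...########
.......#...
.......#...
.......#...
.......#...
.......#...
.......#...

Derivation:
Segment 0: (7,1) -> (7,0)
Segment 1: (7,0) -> (7,6)
Segment 2: (7,6) -> (3,6)
Segment 3: (3,6) -> (6,6)
Segment 4: (6,6) -> (9,6)
Segment 5: (9,6) -> (10,6)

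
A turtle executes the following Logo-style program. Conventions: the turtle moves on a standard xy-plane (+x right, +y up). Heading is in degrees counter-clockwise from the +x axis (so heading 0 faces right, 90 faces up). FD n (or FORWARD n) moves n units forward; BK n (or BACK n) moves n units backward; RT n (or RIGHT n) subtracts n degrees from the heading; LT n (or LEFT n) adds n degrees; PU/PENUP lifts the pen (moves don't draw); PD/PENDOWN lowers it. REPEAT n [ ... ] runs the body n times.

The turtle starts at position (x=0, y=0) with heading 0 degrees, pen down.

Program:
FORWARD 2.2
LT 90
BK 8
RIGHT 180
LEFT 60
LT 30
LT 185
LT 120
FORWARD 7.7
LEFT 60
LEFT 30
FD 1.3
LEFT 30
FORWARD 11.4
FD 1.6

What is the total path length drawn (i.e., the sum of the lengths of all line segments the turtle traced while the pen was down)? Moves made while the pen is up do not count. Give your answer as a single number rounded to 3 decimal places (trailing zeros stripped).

Answer: 32.2

Derivation:
Executing turtle program step by step:
Start: pos=(0,0), heading=0, pen down
FD 2.2: (0,0) -> (2.2,0) [heading=0, draw]
LT 90: heading 0 -> 90
BK 8: (2.2,0) -> (2.2,-8) [heading=90, draw]
RT 180: heading 90 -> 270
LT 60: heading 270 -> 330
LT 30: heading 330 -> 0
LT 185: heading 0 -> 185
LT 120: heading 185 -> 305
FD 7.7: (2.2,-8) -> (6.617,-14.307) [heading=305, draw]
LT 60: heading 305 -> 5
LT 30: heading 5 -> 35
FD 1.3: (6.617,-14.307) -> (7.681,-13.562) [heading=35, draw]
LT 30: heading 35 -> 65
FD 11.4: (7.681,-13.562) -> (12.499,-3.23) [heading=65, draw]
FD 1.6: (12.499,-3.23) -> (13.175,-1.78) [heading=65, draw]
Final: pos=(13.175,-1.78), heading=65, 6 segment(s) drawn

Segment lengths:
  seg 1: (0,0) -> (2.2,0), length = 2.2
  seg 2: (2.2,0) -> (2.2,-8), length = 8
  seg 3: (2.2,-8) -> (6.617,-14.307), length = 7.7
  seg 4: (6.617,-14.307) -> (7.681,-13.562), length = 1.3
  seg 5: (7.681,-13.562) -> (12.499,-3.23), length = 11.4
  seg 6: (12.499,-3.23) -> (13.175,-1.78), length = 1.6
Total = 32.2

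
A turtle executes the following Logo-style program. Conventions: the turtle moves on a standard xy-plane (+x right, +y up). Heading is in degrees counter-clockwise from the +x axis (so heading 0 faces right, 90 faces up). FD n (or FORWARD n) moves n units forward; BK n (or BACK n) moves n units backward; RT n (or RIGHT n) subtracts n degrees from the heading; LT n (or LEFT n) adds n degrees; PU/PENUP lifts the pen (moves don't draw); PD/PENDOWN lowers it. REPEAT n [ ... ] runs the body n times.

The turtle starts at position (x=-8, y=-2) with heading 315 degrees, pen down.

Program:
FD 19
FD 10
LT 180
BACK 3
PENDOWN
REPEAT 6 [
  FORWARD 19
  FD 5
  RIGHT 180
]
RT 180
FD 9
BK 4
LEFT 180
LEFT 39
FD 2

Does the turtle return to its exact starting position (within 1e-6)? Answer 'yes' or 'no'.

Executing turtle program step by step:
Start: pos=(-8,-2), heading=315, pen down
FD 19: (-8,-2) -> (5.435,-15.435) [heading=315, draw]
FD 10: (5.435,-15.435) -> (12.506,-22.506) [heading=315, draw]
LT 180: heading 315 -> 135
BK 3: (12.506,-22.506) -> (14.627,-24.627) [heading=135, draw]
PD: pen down
REPEAT 6 [
  -- iteration 1/6 --
  FD 19: (14.627,-24.627) -> (1.192,-11.192) [heading=135, draw]
  FD 5: (1.192,-11.192) -> (-2.343,-7.657) [heading=135, draw]
  RT 180: heading 135 -> 315
  -- iteration 2/6 --
  FD 19: (-2.343,-7.657) -> (11.092,-21.092) [heading=315, draw]
  FD 5: (11.092,-21.092) -> (14.627,-24.627) [heading=315, draw]
  RT 180: heading 315 -> 135
  -- iteration 3/6 --
  FD 19: (14.627,-24.627) -> (1.192,-11.192) [heading=135, draw]
  FD 5: (1.192,-11.192) -> (-2.343,-7.657) [heading=135, draw]
  RT 180: heading 135 -> 315
  -- iteration 4/6 --
  FD 19: (-2.343,-7.657) -> (11.092,-21.092) [heading=315, draw]
  FD 5: (11.092,-21.092) -> (14.627,-24.627) [heading=315, draw]
  RT 180: heading 315 -> 135
  -- iteration 5/6 --
  FD 19: (14.627,-24.627) -> (1.192,-11.192) [heading=135, draw]
  FD 5: (1.192,-11.192) -> (-2.343,-7.657) [heading=135, draw]
  RT 180: heading 135 -> 315
  -- iteration 6/6 --
  FD 19: (-2.343,-7.657) -> (11.092,-21.092) [heading=315, draw]
  FD 5: (11.092,-21.092) -> (14.627,-24.627) [heading=315, draw]
  RT 180: heading 315 -> 135
]
RT 180: heading 135 -> 315
FD 9: (14.627,-24.627) -> (20.991,-30.991) [heading=315, draw]
BK 4: (20.991,-30.991) -> (18.163,-28.163) [heading=315, draw]
LT 180: heading 315 -> 135
LT 39: heading 135 -> 174
FD 2: (18.163,-28.163) -> (16.174,-27.954) [heading=174, draw]
Final: pos=(16.174,-27.954), heading=174, 18 segment(s) drawn

Start position: (-8, -2)
Final position: (16.174, -27.954)
Distance = 35.468; >= 1e-6 -> NOT closed

Answer: no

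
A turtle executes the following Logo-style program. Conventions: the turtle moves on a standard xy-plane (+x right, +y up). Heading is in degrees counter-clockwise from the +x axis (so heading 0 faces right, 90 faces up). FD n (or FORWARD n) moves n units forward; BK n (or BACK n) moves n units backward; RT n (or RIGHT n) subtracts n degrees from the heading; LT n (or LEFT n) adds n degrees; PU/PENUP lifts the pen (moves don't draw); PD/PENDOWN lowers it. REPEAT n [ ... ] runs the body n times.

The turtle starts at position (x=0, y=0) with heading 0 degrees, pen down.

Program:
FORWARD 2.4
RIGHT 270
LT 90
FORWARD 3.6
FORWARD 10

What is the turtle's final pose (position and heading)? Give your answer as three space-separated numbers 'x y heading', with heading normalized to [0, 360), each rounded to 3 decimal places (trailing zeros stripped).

Executing turtle program step by step:
Start: pos=(0,0), heading=0, pen down
FD 2.4: (0,0) -> (2.4,0) [heading=0, draw]
RT 270: heading 0 -> 90
LT 90: heading 90 -> 180
FD 3.6: (2.4,0) -> (-1.2,0) [heading=180, draw]
FD 10: (-1.2,0) -> (-11.2,0) [heading=180, draw]
Final: pos=(-11.2,0), heading=180, 3 segment(s) drawn

Answer: -11.2 0 180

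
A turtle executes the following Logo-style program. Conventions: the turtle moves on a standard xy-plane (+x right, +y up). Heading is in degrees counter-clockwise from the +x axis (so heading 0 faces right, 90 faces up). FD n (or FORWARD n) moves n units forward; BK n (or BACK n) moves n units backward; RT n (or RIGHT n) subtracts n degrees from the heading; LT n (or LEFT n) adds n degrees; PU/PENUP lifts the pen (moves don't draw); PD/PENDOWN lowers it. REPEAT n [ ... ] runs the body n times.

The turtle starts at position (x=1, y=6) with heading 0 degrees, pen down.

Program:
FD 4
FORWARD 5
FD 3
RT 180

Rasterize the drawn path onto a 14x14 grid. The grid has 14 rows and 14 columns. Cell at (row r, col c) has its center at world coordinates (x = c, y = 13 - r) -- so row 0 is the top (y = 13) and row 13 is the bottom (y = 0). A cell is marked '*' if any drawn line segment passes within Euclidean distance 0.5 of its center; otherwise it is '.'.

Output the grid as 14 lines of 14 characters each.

Answer: ..............
..............
..............
..............
..............
..............
..............
.*************
..............
..............
..............
..............
..............
..............

Derivation:
Segment 0: (1,6) -> (5,6)
Segment 1: (5,6) -> (10,6)
Segment 2: (10,6) -> (13,6)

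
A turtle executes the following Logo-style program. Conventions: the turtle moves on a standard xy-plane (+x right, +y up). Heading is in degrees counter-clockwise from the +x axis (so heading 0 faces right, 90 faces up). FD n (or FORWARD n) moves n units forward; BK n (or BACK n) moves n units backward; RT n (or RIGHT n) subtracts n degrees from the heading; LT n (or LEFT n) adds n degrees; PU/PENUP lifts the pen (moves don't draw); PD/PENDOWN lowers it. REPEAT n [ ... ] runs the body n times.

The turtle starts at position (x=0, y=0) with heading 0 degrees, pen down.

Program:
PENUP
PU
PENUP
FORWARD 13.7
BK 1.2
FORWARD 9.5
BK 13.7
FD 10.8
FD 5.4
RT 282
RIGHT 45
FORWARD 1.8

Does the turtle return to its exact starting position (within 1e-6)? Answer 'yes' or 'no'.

Executing turtle program step by step:
Start: pos=(0,0), heading=0, pen down
PU: pen up
PU: pen up
PU: pen up
FD 13.7: (0,0) -> (13.7,0) [heading=0, move]
BK 1.2: (13.7,0) -> (12.5,0) [heading=0, move]
FD 9.5: (12.5,0) -> (22,0) [heading=0, move]
BK 13.7: (22,0) -> (8.3,0) [heading=0, move]
FD 10.8: (8.3,0) -> (19.1,0) [heading=0, move]
FD 5.4: (19.1,0) -> (24.5,0) [heading=0, move]
RT 282: heading 0 -> 78
RT 45: heading 78 -> 33
FD 1.8: (24.5,0) -> (26.01,0.98) [heading=33, move]
Final: pos=(26.01,0.98), heading=33, 0 segment(s) drawn

Start position: (0, 0)
Final position: (26.01, 0.98)
Distance = 26.028; >= 1e-6 -> NOT closed

Answer: no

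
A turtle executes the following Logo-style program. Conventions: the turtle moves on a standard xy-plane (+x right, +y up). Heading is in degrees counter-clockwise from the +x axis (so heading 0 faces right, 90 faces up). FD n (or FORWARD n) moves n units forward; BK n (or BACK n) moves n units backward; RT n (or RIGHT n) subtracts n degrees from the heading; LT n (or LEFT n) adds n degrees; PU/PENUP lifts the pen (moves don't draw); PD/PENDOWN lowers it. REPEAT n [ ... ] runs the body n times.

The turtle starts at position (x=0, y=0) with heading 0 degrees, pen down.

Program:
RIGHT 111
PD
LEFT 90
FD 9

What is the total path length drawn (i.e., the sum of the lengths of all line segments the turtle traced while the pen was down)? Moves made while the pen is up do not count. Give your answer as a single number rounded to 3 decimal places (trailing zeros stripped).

Answer: 9

Derivation:
Executing turtle program step by step:
Start: pos=(0,0), heading=0, pen down
RT 111: heading 0 -> 249
PD: pen down
LT 90: heading 249 -> 339
FD 9: (0,0) -> (8.402,-3.225) [heading=339, draw]
Final: pos=(8.402,-3.225), heading=339, 1 segment(s) drawn

Segment lengths:
  seg 1: (0,0) -> (8.402,-3.225), length = 9
Total = 9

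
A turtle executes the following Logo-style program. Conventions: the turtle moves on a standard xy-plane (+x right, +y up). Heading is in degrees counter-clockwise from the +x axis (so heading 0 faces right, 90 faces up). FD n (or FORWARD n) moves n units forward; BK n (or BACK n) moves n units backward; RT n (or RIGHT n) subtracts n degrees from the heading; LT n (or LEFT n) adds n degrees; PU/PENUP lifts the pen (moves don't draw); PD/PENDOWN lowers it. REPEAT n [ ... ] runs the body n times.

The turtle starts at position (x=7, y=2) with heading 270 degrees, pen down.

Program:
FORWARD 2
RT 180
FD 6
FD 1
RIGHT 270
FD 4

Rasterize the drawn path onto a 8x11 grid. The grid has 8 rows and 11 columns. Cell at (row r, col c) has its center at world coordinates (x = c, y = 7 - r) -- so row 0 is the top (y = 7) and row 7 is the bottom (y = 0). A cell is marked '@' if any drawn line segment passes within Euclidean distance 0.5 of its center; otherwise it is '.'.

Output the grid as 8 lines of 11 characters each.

Segment 0: (7,2) -> (7,0)
Segment 1: (7,0) -> (7,6)
Segment 2: (7,6) -> (7,7)
Segment 3: (7,7) -> (3,7)

Answer: ...@@@@@...
.......@...
.......@...
.......@...
.......@...
.......@...
.......@...
.......@...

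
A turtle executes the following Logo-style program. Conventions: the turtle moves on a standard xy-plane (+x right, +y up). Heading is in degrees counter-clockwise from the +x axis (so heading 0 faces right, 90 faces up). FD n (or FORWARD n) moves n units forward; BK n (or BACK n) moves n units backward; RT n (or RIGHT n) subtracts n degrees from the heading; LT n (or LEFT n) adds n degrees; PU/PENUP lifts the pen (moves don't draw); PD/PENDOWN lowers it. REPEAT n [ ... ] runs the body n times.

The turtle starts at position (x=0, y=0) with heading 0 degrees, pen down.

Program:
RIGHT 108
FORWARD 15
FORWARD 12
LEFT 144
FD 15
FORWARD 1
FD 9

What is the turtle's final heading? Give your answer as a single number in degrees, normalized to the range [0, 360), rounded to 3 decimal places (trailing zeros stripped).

Answer: 36

Derivation:
Executing turtle program step by step:
Start: pos=(0,0), heading=0, pen down
RT 108: heading 0 -> 252
FD 15: (0,0) -> (-4.635,-14.266) [heading=252, draw]
FD 12: (-4.635,-14.266) -> (-8.343,-25.679) [heading=252, draw]
LT 144: heading 252 -> 36
FD 15: (-8.343,-25.679) -> (3.792,-16.862) [heading=36, draw]
FD 1: (3.792,-16.862) -> (4.601,-16.274) [heading=36, draw]
FD 9: (4.601,-16.274) -> (11.882,-10.984) [heading=36, draw]
Final: pos=(11.882,-10.984), heading=36, 5 segment(s) drawn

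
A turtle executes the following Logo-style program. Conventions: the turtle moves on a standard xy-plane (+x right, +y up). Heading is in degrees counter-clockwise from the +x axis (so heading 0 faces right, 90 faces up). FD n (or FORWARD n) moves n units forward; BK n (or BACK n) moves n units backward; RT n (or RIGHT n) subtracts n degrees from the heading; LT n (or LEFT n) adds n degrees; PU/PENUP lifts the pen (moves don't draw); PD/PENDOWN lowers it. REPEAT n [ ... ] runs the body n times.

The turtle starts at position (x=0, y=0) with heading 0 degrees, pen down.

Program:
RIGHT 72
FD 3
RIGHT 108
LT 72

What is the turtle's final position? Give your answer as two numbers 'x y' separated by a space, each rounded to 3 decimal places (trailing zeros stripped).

Executing turtle program step by step:
Start: pos=(0,0), heading=0, pen down
RT 72: heading 0 -> 288
FD 3: (0,0) -> (0.927,-2.853) [heading=288, draw]
RT 108: heading 288 -> 180
LT 72: heading 180 -> 252
Final: pos=(0.927,-2.853), heading=252, 1 segment(s) drawn

Answer: 0.927 -2.853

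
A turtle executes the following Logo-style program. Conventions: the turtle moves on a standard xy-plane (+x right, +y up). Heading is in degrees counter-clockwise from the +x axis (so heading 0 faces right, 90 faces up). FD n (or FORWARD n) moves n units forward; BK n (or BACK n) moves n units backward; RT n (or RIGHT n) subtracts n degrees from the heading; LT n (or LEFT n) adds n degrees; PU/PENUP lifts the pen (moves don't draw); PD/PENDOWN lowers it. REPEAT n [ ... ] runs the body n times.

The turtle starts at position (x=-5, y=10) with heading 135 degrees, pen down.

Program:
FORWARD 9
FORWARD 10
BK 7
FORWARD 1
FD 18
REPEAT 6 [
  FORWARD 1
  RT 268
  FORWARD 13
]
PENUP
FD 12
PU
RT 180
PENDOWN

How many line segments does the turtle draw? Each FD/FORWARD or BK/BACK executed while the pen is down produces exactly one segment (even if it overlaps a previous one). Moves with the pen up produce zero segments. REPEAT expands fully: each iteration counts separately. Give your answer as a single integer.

Answer: 17

Derivation:
Executing turtle program step by step:
Start: pos=(-5,10), heading=135, pen down
FD 9: (-5,10) -> (-11.364,16.364) [heading=135, draw]
FD 10: (-11.364,16.364) -> (-18.435,23.435) [heading=135, draw]
BK 7: (-18.435,23.435) -> (-13.485,18.485) [heading=135, draw]
FD 1: (-13.485,18.485) -> (-14.192,19.192) [heading=135, draw]
FD 18: (-14.192,19.192) -> (-26.92,31.92) [heading=135, draw]
REPEAT 6 [
  -- iteration 1/6 --
  FD 1: (-26.92,31.92) -> (-27.627,32.627) [heading=135, draw]
  RT 268: heading 135 -> 227
  FD 13: (-27.627,32.627) -> (-36.493,23.12) [heading=227, draw]
  -- iteration 2/6 --
  FD 1: (-36.493,23.12) -> (-37.175,22.388) [heading=227, draw]
  RT 268: heading 227 -> 319
  FD 13: (-37.175,22.388) -> (-27.364,13.86) [heading=319, draw]
  -- iteration 3/6 --
  FD 1: (-27.364,13.86) -> (-26.609,13.204) [heading=319, draw]
  RT 268: heading 319 -> 51
  FD 13: (-26.609,13.204) -> (-18.428,23.307) [heading=51, draw]
  -- iteration 4/6 --
  FD 1: (-18.428,23.307) -> (-17.799,24.084) [heading=51, draw]
  RT 268: heading 51 -> 143
  FD 13: (-17.799,24.084) -> (-28.181,31.907) [heading=143, draw]
  -- iteration 5/6 --
  FD 1: (-28.181,31.907) -> (-28.98,32.509) [heading=143, draw]
  RT 268: heading 143 -> 235
  FD 13: (-28.98,32.509) -> (-36.436,21.86) [heading=235, draw]
  -- iteration 6/6 --
  FD 1: (-36.436,21.86) -> (-37.01,21.041) [heading=235, draw]
  RT 268: heading 235 -> 327
  FD 13: (-37.01,21.041) -> (-26.107,13.961) [heading=327, draw]
]
PU: pen up
FD 12: (-26.107,13.961) -> (-16.043,7.425) [heading=327, move]
PU: pen up
RT 180: heading 327 -> 147
PD: pen down
Final: pos=(-16.043,7.425), heading=147, 17 segment(s) drawn
Segments drawn: 17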